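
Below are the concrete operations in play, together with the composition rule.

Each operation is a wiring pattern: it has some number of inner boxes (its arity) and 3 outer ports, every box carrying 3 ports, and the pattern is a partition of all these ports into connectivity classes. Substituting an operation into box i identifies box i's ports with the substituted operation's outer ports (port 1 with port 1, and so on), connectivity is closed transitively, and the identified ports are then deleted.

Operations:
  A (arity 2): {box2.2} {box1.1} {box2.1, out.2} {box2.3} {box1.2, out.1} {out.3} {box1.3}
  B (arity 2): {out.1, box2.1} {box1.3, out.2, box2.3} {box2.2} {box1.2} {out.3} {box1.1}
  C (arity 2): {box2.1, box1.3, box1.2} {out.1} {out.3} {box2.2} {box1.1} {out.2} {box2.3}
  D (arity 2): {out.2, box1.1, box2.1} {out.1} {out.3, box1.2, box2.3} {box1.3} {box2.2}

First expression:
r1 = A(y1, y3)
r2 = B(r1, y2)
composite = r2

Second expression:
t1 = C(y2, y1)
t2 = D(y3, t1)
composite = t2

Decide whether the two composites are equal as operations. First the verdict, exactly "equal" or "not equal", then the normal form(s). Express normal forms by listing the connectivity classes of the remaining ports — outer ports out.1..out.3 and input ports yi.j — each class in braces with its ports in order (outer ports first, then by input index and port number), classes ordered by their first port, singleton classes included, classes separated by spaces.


The first composite normalizes to {out.1, y2.1} {out.2, y2.3} {out.3} {y1.1} {y1.2} {y1.3} {y2.2} {y3.1} {y3.2} {y3.3}
The second composite normalizes to {out.1} {out.2, y3.1} {out.3, y3.2} {y1.1, y2.2, y2.3} {y1.2} {y1.3} {y2.1} {y3.3}
The normal forms differ: not equal.

not equal: they reduce to {out.1, y2.1} {out.2, y2.3} {out.3} {y1.1} {y1.2} {y1.3} {y2.2} {y3.1} {y3.2} {y3.3} and {out.1} {out.2, y3.1} {out.3, y3.2} {y1.1, y2.2, y2.3} {y1.2} {y1.3} {y2.1} {y3.3}


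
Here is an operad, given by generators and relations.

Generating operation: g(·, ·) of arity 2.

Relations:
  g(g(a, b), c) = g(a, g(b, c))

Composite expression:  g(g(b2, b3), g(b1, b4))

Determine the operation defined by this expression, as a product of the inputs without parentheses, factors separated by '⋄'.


b2 ⋄ b3 ⋄ b1 ⋄ b4

The g-tree's shape is irrelevant; the b-reading-order decides.
g(b2, b3) flattens to b2 ⋄ b3
g(b1, b4) flattens to b1 ⋄ b4
g(g(b2, b3), g(b1, b4)) flattens to b2 ⋄ b3 ⋄ b1 ⋄ b4


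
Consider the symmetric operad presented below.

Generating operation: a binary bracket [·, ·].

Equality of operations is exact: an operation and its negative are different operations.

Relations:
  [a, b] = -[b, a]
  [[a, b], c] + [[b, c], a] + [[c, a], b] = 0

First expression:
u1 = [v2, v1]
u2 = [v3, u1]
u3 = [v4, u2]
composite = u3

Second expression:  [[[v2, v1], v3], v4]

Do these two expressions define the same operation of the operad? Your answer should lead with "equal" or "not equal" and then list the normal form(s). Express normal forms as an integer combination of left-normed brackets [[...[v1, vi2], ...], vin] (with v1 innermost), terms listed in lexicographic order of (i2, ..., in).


The first composite normalizes to -[[[v1, v2], v3], v4]
The second composite normalizes to -[[[v1, v2], v3], v4]
Both agree, so they are equal.

equal: each reduces to -[[[v1, v2], v3], v4]


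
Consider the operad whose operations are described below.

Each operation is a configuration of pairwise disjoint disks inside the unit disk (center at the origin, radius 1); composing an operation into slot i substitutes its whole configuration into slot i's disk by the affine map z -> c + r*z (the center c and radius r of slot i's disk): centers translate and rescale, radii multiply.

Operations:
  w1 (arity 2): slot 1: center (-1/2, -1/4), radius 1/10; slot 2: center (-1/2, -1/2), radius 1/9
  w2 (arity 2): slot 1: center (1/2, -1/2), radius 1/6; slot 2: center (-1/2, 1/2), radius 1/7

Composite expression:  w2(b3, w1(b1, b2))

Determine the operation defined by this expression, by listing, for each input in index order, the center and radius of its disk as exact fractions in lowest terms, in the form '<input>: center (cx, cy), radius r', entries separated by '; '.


b1: center (-4/7, 13/28), radius 1/70; b2: center (-4/7, 3/7), radius 1/63; b3: center (1/2, -1/2), radius 1/6

Only the slot chain above each b matters under w2; compose those maps.
input b3: composing its 1 substitution step yields center (1/2, -1/2), radius 1/6
input b1: composing its 2 substitution steps yields center (-4/7, 13/28), radius 1/70
input b2: composing its 2 substitution steps yields center (-4/7, 3/7), radius 1/63


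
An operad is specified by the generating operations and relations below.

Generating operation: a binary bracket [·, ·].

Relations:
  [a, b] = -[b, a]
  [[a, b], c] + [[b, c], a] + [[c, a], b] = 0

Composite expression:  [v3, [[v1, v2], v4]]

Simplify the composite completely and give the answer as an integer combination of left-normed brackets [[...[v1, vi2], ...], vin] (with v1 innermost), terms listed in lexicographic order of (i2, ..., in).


-[[[v1, v2], v4], v3]

In the tensor algebra, words opening v1 carry the v1-anchored form.
Composite bracket: [v3, [[v1, v2], v4]]
Full expansion: 8 signed words from ab - ba (2^3 = 8).
Coefficients come from the v1-initial words:
  word v1v2v4v3 has sign -1, contributing -[[[v1, v2], v4], v3]


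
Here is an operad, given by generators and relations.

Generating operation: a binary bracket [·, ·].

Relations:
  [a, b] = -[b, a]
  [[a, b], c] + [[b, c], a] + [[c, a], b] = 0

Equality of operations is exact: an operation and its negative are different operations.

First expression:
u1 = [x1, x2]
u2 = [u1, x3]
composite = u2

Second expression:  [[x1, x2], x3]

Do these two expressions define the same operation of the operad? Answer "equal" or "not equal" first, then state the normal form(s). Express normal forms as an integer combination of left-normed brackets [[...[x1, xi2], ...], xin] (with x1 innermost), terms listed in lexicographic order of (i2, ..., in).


equal: each reduces to [[x1, x2], x3]

In normal form, the first expression is [[x1, x2], x3]
In normal form, the second expression is [[x1, x2], x3]
The forms coincide; equal.


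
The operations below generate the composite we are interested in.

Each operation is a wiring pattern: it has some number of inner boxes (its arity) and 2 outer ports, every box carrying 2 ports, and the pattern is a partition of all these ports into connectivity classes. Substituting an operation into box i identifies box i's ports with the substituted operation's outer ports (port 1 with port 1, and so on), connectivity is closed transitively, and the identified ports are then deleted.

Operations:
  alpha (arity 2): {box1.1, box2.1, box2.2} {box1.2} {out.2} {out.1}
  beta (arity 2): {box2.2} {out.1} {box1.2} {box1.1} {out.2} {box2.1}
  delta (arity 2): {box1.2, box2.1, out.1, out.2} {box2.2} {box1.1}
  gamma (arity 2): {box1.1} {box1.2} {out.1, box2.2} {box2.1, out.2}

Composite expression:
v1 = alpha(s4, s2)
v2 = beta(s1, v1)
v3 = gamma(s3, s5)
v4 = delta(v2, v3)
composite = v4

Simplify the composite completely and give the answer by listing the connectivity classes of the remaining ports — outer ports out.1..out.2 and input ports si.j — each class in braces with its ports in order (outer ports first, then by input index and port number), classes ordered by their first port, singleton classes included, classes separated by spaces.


{out.1, out.2, s5.2} {s1.1} {s1.2} {s2.1, s2.2, s4.1} {s3.1} {s3.2} {s4.2} {s5.1}


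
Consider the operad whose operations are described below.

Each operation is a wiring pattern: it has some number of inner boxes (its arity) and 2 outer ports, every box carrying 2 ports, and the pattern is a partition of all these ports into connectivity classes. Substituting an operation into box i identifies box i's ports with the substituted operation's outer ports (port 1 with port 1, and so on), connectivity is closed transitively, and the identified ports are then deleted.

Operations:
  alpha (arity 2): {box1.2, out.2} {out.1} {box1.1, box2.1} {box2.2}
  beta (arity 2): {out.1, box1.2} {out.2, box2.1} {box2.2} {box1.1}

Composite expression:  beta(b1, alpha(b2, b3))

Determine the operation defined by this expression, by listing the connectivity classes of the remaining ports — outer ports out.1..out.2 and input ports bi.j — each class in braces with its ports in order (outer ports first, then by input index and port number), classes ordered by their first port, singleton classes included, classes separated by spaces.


Connectivity passes through glued beta-boundaries; trace each wire chain.
composing alpha on (b2, b3), with out.j its own outer ports: {out.1} {out.2, b2.2} {b2.1, b3.1} {b3.2}
composing beta on (b1, b2, b3), with out.j its own outer ports: {out.1, b1.2} {out.2} {b1.1} {b2.1, b3.1} {b2.2} {b3.2}

{out.1, b1.2} {out.2} {b1.1} {b2.1, b3.1} {b2.2} {b3.2}


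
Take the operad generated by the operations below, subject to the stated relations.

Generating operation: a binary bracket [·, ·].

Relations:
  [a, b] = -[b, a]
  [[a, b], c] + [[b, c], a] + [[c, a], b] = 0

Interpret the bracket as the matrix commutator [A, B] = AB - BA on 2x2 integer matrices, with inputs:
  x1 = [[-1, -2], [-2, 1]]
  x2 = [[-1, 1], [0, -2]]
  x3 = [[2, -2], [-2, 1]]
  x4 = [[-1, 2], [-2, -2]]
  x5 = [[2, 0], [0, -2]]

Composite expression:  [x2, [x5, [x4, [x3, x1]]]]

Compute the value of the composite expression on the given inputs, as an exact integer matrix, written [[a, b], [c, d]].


[[24, -24], [-24, -24]]

[x3, x1] = [[0, -6], [6, 0]]
[x4, [x3, x1]] = [[0, -6], [-6, 0]]
[x5, [x4, [x3, x1]]] = [[0, -24], [24, 0]]
[x2, [x5, [x4, [x3, x1]]]] = [[24, -24], [-24, -24]]


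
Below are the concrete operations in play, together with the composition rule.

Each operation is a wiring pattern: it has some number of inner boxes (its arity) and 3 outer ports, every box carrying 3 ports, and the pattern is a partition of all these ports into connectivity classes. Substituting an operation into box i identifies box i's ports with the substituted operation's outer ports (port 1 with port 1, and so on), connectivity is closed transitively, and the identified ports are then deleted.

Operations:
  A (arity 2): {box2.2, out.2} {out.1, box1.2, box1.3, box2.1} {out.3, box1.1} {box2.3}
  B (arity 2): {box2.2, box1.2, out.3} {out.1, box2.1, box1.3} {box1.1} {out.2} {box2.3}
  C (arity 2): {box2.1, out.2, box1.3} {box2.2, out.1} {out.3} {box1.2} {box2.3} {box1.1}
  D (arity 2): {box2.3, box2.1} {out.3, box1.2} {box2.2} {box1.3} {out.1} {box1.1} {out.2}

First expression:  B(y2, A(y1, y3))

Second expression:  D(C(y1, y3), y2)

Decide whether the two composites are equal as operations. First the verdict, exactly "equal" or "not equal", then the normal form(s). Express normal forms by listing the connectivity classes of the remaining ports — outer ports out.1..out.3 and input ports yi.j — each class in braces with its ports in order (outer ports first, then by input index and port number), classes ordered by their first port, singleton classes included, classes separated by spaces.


not equal; the first gives {out.1, y1.2, y1.3, y2.3, y3.1} {out.2} {out.3, y2.2, y3.2} {y1.1} {y2.1} {y3.3} and the second {out.1} {out.2} {out.3, y1.3, y3.1} {y1.1} {y1.2} {y2.1, y2.3} {y2.2} {y3.2} {y3.3}

Reducing the first expression gives {out.1, y1.2, y1.3, y2.3, y3.1} {out.2} {out.3, y2.2, y3.2} {y1.1} {y2.1} {y3.3}
Reducing the second expression gives {out.1} {out.2} {out.3, y1.3, y3.1} {y1.1} {y1.2} {y2.1, y2.3} {y2.2} {y3.2} {y3.3}
The normal forms differ: not equal.


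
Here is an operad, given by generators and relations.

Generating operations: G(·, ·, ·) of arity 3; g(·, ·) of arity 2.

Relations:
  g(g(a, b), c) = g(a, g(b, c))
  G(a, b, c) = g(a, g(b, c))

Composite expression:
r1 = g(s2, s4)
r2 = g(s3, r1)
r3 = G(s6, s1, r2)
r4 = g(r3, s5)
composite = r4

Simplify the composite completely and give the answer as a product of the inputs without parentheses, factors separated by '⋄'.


s6 ⋄ s1 ⋄ s3 ⋄ s2 ⋄ s4 ⋄ s5

Associativity of g dissolves the nesting; only the s-input order survives.
g(s2, s4) collapses to s2 ⋄ s4
g(s3, g(s2, s4)) collapses to s3 ⋄ s2 ⋄ s4
G(s6, s1, g(s3, g(s2, s4))) collapses to s6 ⋄ s1 ⋄ s3 ⋄ s2 ⋄ s4
g(G(s6, s1, g(s3, g(s2, s4))), s5) collapses to s6 ⋄ s1 ⋄ s3 ⋄ s2 ⋄ s4 ⋄ s5


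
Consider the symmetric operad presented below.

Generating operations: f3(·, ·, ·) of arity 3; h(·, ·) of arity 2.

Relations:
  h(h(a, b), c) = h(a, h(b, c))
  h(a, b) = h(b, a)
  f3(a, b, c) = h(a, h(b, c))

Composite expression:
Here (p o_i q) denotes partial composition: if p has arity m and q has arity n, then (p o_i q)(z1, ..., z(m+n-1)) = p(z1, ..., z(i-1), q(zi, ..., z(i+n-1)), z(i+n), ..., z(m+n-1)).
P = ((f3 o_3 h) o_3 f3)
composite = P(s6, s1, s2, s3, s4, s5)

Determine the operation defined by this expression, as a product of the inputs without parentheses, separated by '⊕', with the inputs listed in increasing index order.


s1 ⊕ s2 ⊕ s3 ⊕ s4 ⊕ s5 ⊕ s6

Reordering under f3 is free, so list the s-inputs canonically.
f3(s2, s3, s4) reduces to s2 ⊕ s3 ⊕ s4
h(f3(s2, s3, s4), s5) reduces to s2 ⊕ s3 ⊕ s4 ⊕ s5
f3(s6, s1, h(f3(s2, s3, s4), s5)) reduces to s6 ⊕ s1 ⊕ s2 ⊕ s3 ⊕ s4 ⊕ s5
putting the inputs in ascending order: s1 ⊕ s2 ⊕ s3 ⊕ s4 ⊕ s5 ⊕ s6


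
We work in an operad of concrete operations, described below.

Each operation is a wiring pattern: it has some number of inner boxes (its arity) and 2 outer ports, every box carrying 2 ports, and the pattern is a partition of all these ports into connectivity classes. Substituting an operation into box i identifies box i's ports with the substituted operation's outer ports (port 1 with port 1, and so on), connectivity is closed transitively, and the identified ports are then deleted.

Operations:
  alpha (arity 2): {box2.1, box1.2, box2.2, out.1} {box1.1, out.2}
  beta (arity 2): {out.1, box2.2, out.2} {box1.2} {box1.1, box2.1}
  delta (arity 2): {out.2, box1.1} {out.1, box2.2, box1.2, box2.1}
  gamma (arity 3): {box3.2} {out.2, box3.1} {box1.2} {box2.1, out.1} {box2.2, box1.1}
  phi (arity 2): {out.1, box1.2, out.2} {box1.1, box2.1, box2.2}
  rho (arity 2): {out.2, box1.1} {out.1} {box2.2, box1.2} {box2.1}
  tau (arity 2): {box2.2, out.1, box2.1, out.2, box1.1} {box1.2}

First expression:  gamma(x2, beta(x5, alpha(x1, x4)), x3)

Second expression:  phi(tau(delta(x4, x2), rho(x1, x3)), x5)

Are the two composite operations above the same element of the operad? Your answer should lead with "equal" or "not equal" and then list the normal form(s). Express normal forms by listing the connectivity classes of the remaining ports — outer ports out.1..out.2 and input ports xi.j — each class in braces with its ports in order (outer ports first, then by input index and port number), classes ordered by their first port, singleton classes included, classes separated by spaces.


Normal form of the first expression: {out.1, x1.1, x2.1} {out.2, x3.1} {x1.2, x4.1, x4.2, x5.1} {x2.2} {x3.2} {x5.2}
Normal form of the second expression: {out.1, out.2, x1.1, x2.1, x2.2, x4.2, x5.1, x5.2} {x1.2, x3.2} {x3.1} {x4.1}
No match — not equal.

not equal — first {out.1, x1.1, x2.1} {out.2, x3.1} {x1.2, x4.1, x4.2, x5.1} {x2.2} {x3.2} {x5.2}, second {out.1, out.2, x1.1, x2.1, x2.2, x4.2, x5.1, x5.2} {x1.2, x3.2} {x3.1} {x4.1}


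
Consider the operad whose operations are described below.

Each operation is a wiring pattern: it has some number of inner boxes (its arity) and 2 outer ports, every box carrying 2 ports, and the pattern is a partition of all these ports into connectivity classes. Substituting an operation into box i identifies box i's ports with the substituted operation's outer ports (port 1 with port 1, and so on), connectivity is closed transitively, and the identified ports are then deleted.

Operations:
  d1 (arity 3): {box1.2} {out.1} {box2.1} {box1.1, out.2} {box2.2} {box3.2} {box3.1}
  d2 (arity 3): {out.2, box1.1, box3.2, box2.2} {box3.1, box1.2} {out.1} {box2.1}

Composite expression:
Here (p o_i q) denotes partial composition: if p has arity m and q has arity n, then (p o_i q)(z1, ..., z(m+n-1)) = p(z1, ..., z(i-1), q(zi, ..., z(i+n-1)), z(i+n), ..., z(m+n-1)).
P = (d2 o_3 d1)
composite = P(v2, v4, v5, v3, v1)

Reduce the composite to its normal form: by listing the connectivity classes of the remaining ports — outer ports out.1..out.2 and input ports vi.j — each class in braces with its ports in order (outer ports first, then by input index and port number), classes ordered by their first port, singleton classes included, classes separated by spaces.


{out.1} {out.2, v2.1, v4.2, v5.1} {v1.1} {v1.2} {v2.2} {v3.1} {v3.2} {v4.1} {v5.2}


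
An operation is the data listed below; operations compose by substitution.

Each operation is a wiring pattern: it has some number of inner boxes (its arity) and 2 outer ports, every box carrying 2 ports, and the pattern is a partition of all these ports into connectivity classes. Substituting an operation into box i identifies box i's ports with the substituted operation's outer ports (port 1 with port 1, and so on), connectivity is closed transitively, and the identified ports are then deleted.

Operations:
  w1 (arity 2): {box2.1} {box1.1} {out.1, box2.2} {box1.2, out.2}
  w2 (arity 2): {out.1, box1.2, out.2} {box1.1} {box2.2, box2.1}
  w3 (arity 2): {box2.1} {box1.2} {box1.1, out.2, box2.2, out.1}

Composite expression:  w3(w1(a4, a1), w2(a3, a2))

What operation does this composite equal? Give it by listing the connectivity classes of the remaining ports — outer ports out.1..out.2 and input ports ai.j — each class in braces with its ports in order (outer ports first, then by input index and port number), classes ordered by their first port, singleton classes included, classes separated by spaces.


{out.1, out.2, a1.2, a3.2} {a1.1} {a2.1, a2.2} {a3.1} {a4.1} {a4.2}


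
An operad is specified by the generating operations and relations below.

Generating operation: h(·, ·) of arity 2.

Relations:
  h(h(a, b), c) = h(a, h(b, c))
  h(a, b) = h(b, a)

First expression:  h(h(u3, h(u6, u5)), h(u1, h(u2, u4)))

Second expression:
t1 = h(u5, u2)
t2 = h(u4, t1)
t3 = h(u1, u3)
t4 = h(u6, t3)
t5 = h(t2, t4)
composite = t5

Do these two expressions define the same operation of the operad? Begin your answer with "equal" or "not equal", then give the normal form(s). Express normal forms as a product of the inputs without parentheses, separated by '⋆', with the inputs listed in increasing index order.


The first composite normalizes to u1 ⋆ u2 ⋆ u3 ⋆ u4 ⋆ u5 ⋆ u6
The second composite normalizes to u1 ⋆ u2 ⋆ u3 ⋆ u4 ⋆ u5 ⋆ u6
Both agree, so they are equal.

equal; the common form is u1 ⋆ u2 ⋆ u3 ⋆ u4 ⋆ u5 ⋆ u6


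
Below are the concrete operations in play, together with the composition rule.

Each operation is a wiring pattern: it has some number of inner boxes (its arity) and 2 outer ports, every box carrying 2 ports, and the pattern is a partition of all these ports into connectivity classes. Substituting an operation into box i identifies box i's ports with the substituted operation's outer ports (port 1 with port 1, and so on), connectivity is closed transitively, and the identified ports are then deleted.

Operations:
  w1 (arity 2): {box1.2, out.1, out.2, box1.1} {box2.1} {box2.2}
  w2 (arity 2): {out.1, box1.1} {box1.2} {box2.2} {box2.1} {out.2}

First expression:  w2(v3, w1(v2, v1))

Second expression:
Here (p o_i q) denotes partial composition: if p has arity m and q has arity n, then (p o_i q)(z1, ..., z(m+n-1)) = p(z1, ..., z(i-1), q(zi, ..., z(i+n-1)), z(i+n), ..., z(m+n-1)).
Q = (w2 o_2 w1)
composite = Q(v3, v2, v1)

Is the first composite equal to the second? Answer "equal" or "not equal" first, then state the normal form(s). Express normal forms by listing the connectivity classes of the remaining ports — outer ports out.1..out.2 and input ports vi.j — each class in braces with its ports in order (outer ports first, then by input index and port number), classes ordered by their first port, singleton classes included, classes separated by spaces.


equal: each reduces to {out.1, v3.1} {out.2} {v1.1} {v1.2} {v2.1, v2.2} {v3.2}


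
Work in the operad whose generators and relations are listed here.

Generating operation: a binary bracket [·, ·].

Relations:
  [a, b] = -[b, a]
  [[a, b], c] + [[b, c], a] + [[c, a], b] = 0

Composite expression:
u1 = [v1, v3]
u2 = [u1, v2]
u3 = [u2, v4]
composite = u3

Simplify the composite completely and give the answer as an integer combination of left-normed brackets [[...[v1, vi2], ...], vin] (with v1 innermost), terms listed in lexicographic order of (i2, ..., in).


Skip Jacobi rewriting: expand, keep v1-initial words, read off terms.
Composite bracket: [[[v1, v3], v2], v4]
Applying ab - ba throughout gives 8 signed words (2^3 = 8).
Collect the words opening with v1:
  from v1v3v2v4, sign +1: term +[[[v1, v3], v2], v4]

[[[v1, v3], v2], v4]


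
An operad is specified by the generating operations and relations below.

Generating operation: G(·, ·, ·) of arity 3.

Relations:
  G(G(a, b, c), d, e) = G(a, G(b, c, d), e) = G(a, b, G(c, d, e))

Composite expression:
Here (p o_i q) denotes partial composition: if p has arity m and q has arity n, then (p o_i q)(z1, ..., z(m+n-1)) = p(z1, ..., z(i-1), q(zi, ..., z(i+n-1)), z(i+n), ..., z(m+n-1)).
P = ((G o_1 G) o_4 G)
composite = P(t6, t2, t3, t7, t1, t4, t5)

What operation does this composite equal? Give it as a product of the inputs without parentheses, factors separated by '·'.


t6 · t2 · t3 · t7 · t1 · t4 · t5


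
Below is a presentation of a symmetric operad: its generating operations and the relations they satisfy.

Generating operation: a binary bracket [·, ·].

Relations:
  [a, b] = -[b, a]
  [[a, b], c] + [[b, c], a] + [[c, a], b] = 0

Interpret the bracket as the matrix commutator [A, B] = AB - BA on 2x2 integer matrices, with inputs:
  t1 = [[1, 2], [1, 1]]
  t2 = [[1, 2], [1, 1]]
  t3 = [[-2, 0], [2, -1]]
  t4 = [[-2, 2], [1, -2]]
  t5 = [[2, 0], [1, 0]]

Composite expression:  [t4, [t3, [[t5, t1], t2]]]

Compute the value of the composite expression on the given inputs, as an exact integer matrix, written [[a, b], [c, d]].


[[64, -64], [32, -64]]

[t5, t1] = [[-2, 4], [-2, 2]]
[[t5, t1], t2] = [[8, -8], [4, -8]]
[t3, [[t5, t1], t2]] = [[16, 8], [36, -16]]
[t4, [t3, [[t5, t1], t2]]] = [[64, -64], [32, -64]]


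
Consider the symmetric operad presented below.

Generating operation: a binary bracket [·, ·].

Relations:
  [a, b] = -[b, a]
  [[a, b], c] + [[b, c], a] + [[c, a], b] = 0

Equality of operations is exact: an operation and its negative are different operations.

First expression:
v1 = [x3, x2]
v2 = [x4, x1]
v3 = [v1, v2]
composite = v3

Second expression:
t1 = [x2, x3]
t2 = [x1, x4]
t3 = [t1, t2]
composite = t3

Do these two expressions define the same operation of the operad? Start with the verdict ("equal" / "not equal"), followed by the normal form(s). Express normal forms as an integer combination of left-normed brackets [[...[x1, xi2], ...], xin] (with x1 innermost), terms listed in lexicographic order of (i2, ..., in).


equal: each reduces to -[[[x1, x4], x2], x3] + [[[x1, x4], x3], x2]


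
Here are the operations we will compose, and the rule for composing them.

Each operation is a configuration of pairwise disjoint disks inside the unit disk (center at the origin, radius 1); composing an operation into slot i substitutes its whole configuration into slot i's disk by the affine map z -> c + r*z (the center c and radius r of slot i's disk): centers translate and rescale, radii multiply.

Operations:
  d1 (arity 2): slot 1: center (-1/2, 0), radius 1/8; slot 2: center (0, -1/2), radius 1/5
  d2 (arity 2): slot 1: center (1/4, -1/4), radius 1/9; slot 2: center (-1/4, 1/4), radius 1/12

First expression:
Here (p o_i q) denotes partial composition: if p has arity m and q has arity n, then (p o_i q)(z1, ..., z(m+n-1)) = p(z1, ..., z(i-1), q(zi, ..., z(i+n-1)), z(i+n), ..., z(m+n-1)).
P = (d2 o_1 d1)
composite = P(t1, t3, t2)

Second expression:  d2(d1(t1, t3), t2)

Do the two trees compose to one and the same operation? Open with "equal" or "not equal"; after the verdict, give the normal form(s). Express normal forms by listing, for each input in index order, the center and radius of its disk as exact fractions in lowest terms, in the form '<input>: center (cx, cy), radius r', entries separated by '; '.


equal; the common form is t1: center (7/36, -1/4), radius 1/72; t2: center (-1/4, 1/4), radius 1/12; t3: center (1/4, -11/36), radius 1/45

Normal form of the first expression: t1: center (7/36, -1/4), radius 1/72; t2: center (-1/4, 1/4), radius 1/12; t3: center (1/4, -11/36), radius 1/45
Normal form of the second expression: t1: center (7/36, -1/4), radius 1/72; t2: center (-1/4, 1/4), radius 1/12; t3: center (1/4, -11/36), radius 1/45
One common form — equal.


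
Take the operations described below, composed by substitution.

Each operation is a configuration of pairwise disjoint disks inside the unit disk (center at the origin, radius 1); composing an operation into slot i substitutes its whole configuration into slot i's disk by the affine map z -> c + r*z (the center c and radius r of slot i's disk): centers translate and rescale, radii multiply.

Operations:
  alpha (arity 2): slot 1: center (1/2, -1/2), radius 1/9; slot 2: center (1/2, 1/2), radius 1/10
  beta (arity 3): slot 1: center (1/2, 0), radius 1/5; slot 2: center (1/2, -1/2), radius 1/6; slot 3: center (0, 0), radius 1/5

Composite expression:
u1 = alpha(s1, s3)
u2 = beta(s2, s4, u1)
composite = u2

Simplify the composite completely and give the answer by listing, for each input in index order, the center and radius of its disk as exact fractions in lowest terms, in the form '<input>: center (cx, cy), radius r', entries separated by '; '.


s1: center (1/10, -1/10), radius 1/45; s2: center (1/2, 0), radius 1/5; s3: center (1/10, 1/10), radius 1/50; s4: center (1/2, -1/2), radius 1/6

Below beta, radii multiply path by path; the s-disk centers shift.
s2: after 1 affine step, its disk has center (1/2, 0), radius 1/5
s4: after 1 affine step, its disk has center (1/2, -1/2), radius 1/6
s1: after 2 affine steps, its disk has center (1/10, -1/10), radius 1/45
s3: after 2 affine steps, its disk has center (1/10, 1/10), radius 1/50


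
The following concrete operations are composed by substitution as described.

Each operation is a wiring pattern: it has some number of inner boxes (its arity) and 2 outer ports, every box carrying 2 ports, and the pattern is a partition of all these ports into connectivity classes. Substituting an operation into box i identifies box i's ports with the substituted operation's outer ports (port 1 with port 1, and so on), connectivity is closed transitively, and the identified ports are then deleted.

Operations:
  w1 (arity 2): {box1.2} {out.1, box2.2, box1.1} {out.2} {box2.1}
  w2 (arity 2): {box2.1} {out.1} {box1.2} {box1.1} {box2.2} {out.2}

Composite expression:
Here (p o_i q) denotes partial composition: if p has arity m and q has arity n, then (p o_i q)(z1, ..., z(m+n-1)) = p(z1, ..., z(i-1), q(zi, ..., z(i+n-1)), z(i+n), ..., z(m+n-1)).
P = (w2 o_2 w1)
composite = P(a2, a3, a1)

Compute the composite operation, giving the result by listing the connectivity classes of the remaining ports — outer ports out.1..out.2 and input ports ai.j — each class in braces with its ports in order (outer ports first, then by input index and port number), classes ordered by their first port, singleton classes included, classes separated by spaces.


Two ports join when wires chain via w2-identified ports.
through w1, on inputs (a3, a1): {out.1, a1.2, a3.1} {out.2} {a1.1} {a3.2} (out.j = stage outer ports)
through w2, on inputs (a2, a3, a1): {out.1} {out.2} {a1.1} {a1.2, a3.1} {a2.1} {a2.2} {a3.2} (out.j = stage outer ports)

{out.1} {out.2} {a1.1} {a1.2, a3.1} {a2.1} {a2.2} {a3.2}


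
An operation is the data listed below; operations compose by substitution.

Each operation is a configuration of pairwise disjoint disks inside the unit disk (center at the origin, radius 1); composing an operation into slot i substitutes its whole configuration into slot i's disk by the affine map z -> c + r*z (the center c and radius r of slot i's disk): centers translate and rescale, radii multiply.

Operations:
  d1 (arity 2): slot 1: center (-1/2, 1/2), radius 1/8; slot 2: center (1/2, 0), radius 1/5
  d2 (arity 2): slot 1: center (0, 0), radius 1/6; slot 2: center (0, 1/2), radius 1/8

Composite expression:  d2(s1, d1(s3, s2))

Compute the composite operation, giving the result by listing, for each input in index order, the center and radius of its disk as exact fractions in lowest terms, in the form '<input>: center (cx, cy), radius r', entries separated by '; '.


s1: center (0, 0), radius 1/6; s2: center (1/16, 1/2), radius 1/40; s3: center (-1/16, 9/16), radius 1/64

Each s-disk chains the slot maps above it in d2; radii multiply.
s1 passes through 1 substitution, ending at center (0, 0), radius 1/6
s3 passes through 2 substitutions, ending at center (-1/16, 9/16), radius 1/64
s2 passes through 2 substitutions, ending at center (1/16, 1/2), radius 1/40


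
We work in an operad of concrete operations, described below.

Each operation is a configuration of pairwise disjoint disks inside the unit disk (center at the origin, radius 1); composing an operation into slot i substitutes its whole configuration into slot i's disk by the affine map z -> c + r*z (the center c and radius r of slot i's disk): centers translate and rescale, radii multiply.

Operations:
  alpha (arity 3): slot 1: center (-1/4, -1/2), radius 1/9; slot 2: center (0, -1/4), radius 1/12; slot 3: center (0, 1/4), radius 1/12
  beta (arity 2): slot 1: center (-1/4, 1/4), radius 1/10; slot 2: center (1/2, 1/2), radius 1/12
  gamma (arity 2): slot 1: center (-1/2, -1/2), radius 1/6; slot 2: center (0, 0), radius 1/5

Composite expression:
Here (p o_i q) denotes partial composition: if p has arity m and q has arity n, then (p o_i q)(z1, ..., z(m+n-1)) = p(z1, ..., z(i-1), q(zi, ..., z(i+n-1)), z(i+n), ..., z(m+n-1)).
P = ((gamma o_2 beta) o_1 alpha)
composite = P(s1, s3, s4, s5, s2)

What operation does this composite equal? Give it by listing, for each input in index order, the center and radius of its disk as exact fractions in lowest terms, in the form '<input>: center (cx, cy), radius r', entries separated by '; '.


s1: center (-13/24, -7/12), radius 1/54; s2: center (1/10, 1/10), radius 1/60; s3: center (-1/2, -13/24), radius 1/72; s4: center (-1/2, -11/24), radius 1/72; s5: center (-1/20, 1/20), radius 1/50

Follow each s-input down from gamma: c' goes to c + r*c', radius to r*r'.
for s1, the 2-step affine chain lands on center (-13/24, -7/12), radius 1/54
for s3, the 2-step affine chain lands on center (-1/2, -13/24), radius 1/72
for s4, the 2-step affine chain lands on center (-1/2, -11/24), radius 1/72
for s5, the 2-step affine chain lands on center (-1/20, 1/20), radius 1/50
for s2, the 2-step affine chain lands on center (1/10, 1/10), radius 1/60


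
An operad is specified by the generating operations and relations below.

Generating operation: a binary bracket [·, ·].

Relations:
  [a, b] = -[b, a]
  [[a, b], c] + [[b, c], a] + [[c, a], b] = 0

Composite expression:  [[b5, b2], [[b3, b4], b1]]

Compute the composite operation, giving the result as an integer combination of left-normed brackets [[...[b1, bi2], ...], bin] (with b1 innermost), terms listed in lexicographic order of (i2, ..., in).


Expand each bracket as ab - ba; the b1-initial words give the coefficients.
Composite bracket: [[b5, b2], [[b3, b4], b1]]
Under [a, b] = ab - ba we get 16 signed associative words (2^4 = 16).
Words beginning with b1 determine it all:
  sign of b1b3b4b2b5 is -1, so it contributes -[[[[b1, b3], b4], b2], b5]
  sign of b1b3b4b5b2 is +1, so it contributes +[[[[b1, b3], b4], b5], b2]
  sign of b1b4b3b2b5 is +1, so it contributes +[[[[b1, b4], b3], b2], b5]
  sign of b1b4b3b5b2 is -1, so it contributes -[[[[b1, b4], b3], b5], b2]

-[[[[b1, b3], b4], b2], b5] + [[[[b1, b3], b4], b5], b2] + [[[[b1, b4], b3], b2], b5] - [[[[b1, b4], b3], b5], b2]


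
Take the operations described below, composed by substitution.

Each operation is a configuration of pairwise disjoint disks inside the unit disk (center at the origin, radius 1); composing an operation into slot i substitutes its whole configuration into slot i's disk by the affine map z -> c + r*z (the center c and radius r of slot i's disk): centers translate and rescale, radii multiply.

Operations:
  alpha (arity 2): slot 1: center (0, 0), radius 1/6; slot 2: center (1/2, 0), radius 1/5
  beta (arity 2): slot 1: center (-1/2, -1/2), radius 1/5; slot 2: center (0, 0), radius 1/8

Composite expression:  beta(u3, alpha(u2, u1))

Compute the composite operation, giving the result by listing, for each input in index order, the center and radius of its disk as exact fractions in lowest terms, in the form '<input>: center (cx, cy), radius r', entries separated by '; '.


Only the slot chain above each u matters under beta; compose those maps.
u3: after 1 affine step, its disk has center (-1/2, -1/2), radius 1/5
u2: after 2 affine steps, its disk has center (0, 0), radius 1/48
u1: after 2 affine steps, its disk has center (1/16, 0), radius 1/40

u1: center (1/16, 0), radius 1/40; u2: center (0, 0), radius 1/48; u3: center (-1/2, -1/2), radius 1/5


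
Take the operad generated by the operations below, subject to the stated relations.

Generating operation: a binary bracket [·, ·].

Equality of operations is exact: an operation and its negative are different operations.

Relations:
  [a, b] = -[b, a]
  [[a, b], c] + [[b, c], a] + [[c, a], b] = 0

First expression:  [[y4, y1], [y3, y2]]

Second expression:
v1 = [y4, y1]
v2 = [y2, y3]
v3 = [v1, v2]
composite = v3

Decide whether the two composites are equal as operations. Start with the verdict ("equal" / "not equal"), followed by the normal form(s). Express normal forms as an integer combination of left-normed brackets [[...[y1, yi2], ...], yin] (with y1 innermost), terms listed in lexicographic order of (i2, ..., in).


In normal form, the first expression is [[[y1, y4], y2], y3] - [[[y1, y4], y3], y2]
In normal form, the second expression is -[[[y1, y4], y2], y3] + [[[y1, y4], y3], y2]
The forms do not match — not equal.

not equal; the first gives [[[y1, y4], y2], y3] - [[[y1, y4], y3], y2] and the second -[[[y1, y4], y2], y3] + [[[y1, y4], y3], y2]


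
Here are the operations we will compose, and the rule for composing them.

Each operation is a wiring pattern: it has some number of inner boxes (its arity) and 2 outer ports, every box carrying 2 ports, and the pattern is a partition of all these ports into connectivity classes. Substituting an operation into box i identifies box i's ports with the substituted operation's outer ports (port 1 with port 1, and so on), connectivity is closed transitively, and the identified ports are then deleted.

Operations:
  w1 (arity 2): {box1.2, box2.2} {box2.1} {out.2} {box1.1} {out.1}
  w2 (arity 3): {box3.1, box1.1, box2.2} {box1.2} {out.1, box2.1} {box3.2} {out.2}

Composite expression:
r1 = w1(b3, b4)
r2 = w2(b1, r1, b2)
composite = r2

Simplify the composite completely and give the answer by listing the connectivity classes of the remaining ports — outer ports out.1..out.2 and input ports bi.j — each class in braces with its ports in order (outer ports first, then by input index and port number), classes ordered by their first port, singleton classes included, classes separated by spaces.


{out.1} {out.2} {b1.1, b2.1} {b1.2} {b2.2} {b3.1} {b3.2, b4.2} {b4.1}

Treat the ports identified at w2 as solder joints: merge, then drop.
the subtree at w1 composes to {out.1} {out.2} {b3.1} {b3.2, b4.2} {b4.1} on (b3, b4); out.j = own outer ports
the subtree at w2 composes to {out.1} {out.2} {b1.1, b2.1} {b1.2} {b2.2} {b3.1} {b3.2, b4.2} {b4.1} on (b1, b3, b4, b2); out.j = own outer ports


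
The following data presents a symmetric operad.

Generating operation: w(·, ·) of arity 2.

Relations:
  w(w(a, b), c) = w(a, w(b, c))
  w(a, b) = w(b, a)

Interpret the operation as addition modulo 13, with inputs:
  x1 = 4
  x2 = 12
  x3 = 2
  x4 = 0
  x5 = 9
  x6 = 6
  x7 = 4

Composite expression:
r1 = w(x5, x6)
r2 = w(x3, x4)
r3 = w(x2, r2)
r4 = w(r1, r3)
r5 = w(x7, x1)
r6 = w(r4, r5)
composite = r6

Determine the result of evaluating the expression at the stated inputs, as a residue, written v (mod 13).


11 (mod 13)

w(x5, x6) = 2
w(x3, x4) = 2
w(x2, w(x3, x4)) = 1
w(w(x5, x6), w(x2, w(x3, x4))) = 3
w(x7, x1) = 8
w(w(w(x5, x6), w(x2, w(x3, x4))), w(x7, x1)) = 11


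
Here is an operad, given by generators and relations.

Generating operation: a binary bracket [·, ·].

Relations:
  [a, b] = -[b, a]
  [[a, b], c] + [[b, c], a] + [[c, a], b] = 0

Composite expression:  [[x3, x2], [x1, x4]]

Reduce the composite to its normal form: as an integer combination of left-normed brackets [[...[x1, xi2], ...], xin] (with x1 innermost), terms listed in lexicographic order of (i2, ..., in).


[[[x1, x4], x2], x3] - [[[x1, x4], x3], x2]

Left-normed coefficients sit on the x1-initial expansion words.
Composite bracket: [[x3, x2], [x1, x4]]
Full expansion: 8 signed words from ab - ba (2^3 = 8).
Words beginning with x1 determine it all:
  the word x1x4x2x3 carries sign +1 and contributes +[[[x1, x4], x2], x3]
  the word x1x4x3x2 carries sign -1 and contributes -[[[x1, x4], x3], x2]


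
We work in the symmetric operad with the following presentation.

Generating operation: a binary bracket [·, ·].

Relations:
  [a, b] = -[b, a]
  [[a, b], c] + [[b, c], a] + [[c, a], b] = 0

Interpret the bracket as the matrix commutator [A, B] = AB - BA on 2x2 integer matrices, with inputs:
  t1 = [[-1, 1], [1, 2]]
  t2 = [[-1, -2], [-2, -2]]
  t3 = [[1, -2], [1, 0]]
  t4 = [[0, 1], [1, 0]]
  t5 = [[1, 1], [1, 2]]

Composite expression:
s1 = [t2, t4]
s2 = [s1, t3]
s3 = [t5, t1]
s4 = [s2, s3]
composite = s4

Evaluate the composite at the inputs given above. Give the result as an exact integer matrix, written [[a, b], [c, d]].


[t2, t4] = [[0, 1], [-1, 0]]
[[t2, t4], t3] = [[-1, -1], [-1, 1]]
[t5, t1] = [[0, 2], [-2, 0]]
[[[t2, t4], t3], [t5, t1]] = [[4, -4], [-4, -4]]

[[4, -4], [-4, -4]]


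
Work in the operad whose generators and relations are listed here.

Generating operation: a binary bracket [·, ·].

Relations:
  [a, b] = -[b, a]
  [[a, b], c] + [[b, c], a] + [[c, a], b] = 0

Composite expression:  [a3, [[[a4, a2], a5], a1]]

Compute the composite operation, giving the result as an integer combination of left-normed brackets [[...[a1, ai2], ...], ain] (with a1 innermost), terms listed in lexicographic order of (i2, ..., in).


-[[[[a1, a2], a4], a5], a3] + [[[[a1, a4], a2], a5], a3] + [[[[a1, a5], a2], a4], a3] - [[[[a1, a5], a4], a2], a3]

Left-normed coefficients sit on the a1-initial expansion words.
Composite bracket: [a3, [[[a4, a2], a5], a1]]
Under [a, b] = ab - ba we get 16 signed associative words (2^4 = 16).
Collect the words opening with a1:
  a1a2a4a5a3 (sign -1) contributes -[[[[a1, a2], a4], a5], a3]
  a1a4a2a5a3 (sign +1) contributes +[[[[a1, a4], a2], a5], a3]
  a1a5a2a4a3 (sign +1) contributes +[[[[a1, a5], a2], a4], a3]
  a1a5a4a2a3 (sign -1) contributes -[[[[a1, a5], a4], a2], a3]


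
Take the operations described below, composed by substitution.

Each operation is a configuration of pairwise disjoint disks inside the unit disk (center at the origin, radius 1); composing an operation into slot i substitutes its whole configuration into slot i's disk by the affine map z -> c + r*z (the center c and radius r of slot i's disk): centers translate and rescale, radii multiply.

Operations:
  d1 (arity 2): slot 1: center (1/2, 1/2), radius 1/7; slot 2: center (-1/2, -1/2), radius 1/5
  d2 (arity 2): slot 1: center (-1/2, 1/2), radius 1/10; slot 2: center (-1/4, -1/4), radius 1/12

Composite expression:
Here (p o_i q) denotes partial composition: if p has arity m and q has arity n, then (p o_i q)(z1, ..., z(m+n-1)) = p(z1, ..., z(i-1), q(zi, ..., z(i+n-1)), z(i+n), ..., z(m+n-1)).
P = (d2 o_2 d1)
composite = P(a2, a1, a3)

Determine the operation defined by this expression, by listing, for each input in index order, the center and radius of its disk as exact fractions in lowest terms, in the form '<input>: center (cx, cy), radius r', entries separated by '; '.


a1: center (-5/24, -5/24), radius 1/84; a2: center (-1/2, 1/2), radius 1/10; a3: center (-7/24, -7/24), radius 1/60

Below d2, radii multiply path by path; the a-disk centers shift.
a2 passes through 1 substitution, ending at center (-1/2, 1/2), radius 1/10
a1 passes through 2 substitutions, ending at center (-5/24, -5/24), radius 1/84
a3 passes through 2 substitutions, ending at center (-7/24, -7/24), radius 1/60
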